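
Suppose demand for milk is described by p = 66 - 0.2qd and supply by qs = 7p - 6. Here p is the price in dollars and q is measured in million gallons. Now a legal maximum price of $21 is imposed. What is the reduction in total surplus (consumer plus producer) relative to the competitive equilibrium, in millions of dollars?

Rearranging demand gives qd = 330 - 5p. Without the control the market clears where 330 - 5p = 7p - 6, i.e. p* = 28 and q* = 190.
Since 21 < 28, the ceiling is binding.
At p = 21: qd = 330 - 5·21 = 225 and qs = 7·21 - 6 = 141.
Quantity traded falls to 141. At q = 141 the demand price is (330 - 141)/5 = 37.8 and the supply price is (6 + 141)/7 = 21.
Deadweight loss = ½ · (37.8 - 21) · (190 - 141) = ½ · 16.8 · 49 = 411.6.

411.6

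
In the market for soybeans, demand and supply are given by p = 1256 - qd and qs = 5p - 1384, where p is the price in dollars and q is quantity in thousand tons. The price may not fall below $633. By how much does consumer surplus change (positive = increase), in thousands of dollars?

Rearranging demand gives qd = 1256 - p. Without the control the market clears where 1256 - p = 5p - 1384, i.e. p* = 440 and q* = 816.
The floor of 633 is above the equilibrium price 440, so it binds.
At p = 633: qd = 1256 - 633 = 623 and qs = 5·633 - 1384 = 1781.
Consumer surplus without the control is ½ · (1256 - 440) · 816 = 332928.
With the floor, consumers buy 623 units at 633, so CS = ½ · (1256 - 633) · 623 = 194064.5.
Change in consumer surplus = 194064.5 - 332928 = -138863.5.

-138863.5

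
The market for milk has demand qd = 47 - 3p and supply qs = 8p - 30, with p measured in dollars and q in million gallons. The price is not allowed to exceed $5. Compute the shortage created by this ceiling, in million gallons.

22

Setting quantity demanded equal to quantity supplied, 47 - 3p = 8p - 30, gives p* = 7 and q* = 26.
Since 5 < 7, the ceiling is binding.
At p = 5: qd = 47 - 3·5 = 32 and qs = 8·5 - 30 = 10.
Shortage = qd - qs = 32 - 10 = 22.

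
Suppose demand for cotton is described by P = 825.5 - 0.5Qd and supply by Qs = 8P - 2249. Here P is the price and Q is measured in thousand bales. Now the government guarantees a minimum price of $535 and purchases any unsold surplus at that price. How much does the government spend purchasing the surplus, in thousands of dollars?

Rearranging demand gives Qd = 1651 - 2P. Without the control the market clears where 1651 - 2P = 8P - 2249, i.e. P* = 390 and Q* = 871.
Since 535 > 390, the floor is binding.
At P = 535: Qd = 1651 - 2·535 = 581 and Qs = 8·535 - 2249 = 2031.
Surplus = Qs - Qd = 1450.
Government expenditure = surplus × support price = 1450 × 535 = 775750.

775750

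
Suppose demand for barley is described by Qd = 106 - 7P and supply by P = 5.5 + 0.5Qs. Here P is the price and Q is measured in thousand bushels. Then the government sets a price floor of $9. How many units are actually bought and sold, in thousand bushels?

15

Rearranging supply gives Qs = 2P - 11. Without the control the market clears where 106 - 7P = 2P - 11, i.e. P* = 13 and Q* = 15.
The floor of 9 is below the equilibrium price 13, so it is not binding; the market clears at P* = 13, Q* = 15.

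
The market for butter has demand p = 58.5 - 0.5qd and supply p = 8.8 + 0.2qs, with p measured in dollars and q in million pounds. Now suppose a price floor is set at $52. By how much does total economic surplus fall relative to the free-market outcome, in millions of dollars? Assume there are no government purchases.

Rearranging demand gives qd = 117 - 2p; rearranging supply gives qs = 5p - 44. In a free market, 117 - 2p = 5p - 44 gives the equilibrium p* = 23, q* = 71.
Because the floor (52) lies above the market-clearing price, it is binding.
At p = 52: qd = 117 - 2·52 = 13 and qs = 5·52 - 44 = 216.
Quantity traded falls to 13. At q = 13 the demand price is (117 - 13)/2 = 52 and the supply price is (44 + 13)/5 = 11.4.
Deadweight loss = ½ · (52 - 11.4) · (71 - 13) = ½ · 40.6 · 58 = 1177.4.

1177.4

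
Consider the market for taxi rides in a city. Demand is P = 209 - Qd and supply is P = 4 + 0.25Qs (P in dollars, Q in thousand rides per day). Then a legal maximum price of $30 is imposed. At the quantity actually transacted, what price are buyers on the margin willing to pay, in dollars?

Rearranging demand gives Qd = 209 - P; rearranging supply gives Qs = 4P - 16. In a free market, 209 - P = 4P - 16 gives the equilibrium P* = 45, Q* = 164.
Since 30 < 45, the ceiling is binding.
At P = 30: Qd = 209 - 30 = 179 and Qs = 4·30 - 16 = 104.
Only 104 units reach the market. On the demand curve, the marginal buyer's willingness to pay at Q = 104 is (209 - 104) = 105.

105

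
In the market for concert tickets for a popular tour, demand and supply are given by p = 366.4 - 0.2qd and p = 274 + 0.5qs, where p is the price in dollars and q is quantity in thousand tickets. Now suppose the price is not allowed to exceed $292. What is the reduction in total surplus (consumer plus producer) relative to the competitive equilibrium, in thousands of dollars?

3225.6

Rearranging demand gives qd = 1832 - 5p; rearranging supply gives qs = 2p - 548. In a free market, 1832 - 5p = 2p - 548 gives the equilibrium p* = 340, q* = 132.
Because the ceiling (292) lies below the market-clearing price, it is binding.
At p = 292: qd = 1832 - 5·292 = 372 and qs = 2·292 - 548 = 36.
Quantity traded falls to 36. At q = 36 the demand price is (1832 - 36)/5 = 359.2 and the supply price is (548 + 36)/2 = 292.
Deadweight loss = ½ · (359.2 - 292) · (132 - 36) = ½ · 67.2 · 96 = 3225.6.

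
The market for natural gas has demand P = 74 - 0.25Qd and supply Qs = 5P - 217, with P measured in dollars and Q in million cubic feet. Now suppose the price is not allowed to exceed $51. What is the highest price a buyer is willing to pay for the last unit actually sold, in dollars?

64.5

Rearranging demand gives Qd = 296 - 4P. Equilibrium: 296 - 4P = 5P - 217, so 513 = 9P and P* = 57, Q* = 68.
Since 51 < 57, the ceiling is binding.
At P = 51: Qd = 296 - 4·51 = 92 and Qs = 5·51 - 217 = 38.
Only 38 units reach the market. On the demand curve, the marginal buyer's willingness to pay at Q = 38 is (296 - 38)/4 = 64.5.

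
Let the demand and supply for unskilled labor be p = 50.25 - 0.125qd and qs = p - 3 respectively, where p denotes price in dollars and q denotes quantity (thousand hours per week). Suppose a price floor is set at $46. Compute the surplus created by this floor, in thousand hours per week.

9

Rearranging demand gives qd = 402 - 8p. Without the control the market clears where 402 - 8p = p - 3, i.e. p* = 45 and q* = 42.
Because the floor (46) lies above the market-clearing price, it is binding.
At p = 46: qd = 402 - 8·46 = 34 and qs = 46 - 3 = 43.
Surplus = qs - qd = 43 - 34 = 9.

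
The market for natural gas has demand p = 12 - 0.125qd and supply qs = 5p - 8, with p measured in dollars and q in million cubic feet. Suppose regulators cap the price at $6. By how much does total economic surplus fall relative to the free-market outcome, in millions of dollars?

Rearranging demand gives qd = 96 - 8p. Equilibrium: 96 - 8p = 5p - 8, so 104 = 13p and p* = 8, q* = 32.
Because the ceiling (6) lies below the market-clearing price, it is binding.
At p = 6: qd = 96 - 8·6 = 48 and qs = 5·6 - 8 = 22.
Quantity traded falls to 22. At q = 22 the demand price is (96 - 22)/8 = 9.25 and the supply price is (8 + 22)/5 = 6.
Deadweight loss = ½ · (9.25 - 6) · (32 - 22) = ½ · 3.25 · 10 = 16.25.

16.25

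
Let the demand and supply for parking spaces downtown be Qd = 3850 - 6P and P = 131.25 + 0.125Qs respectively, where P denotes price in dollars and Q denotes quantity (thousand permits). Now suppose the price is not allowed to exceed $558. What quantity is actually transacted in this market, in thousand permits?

1750

Rearranging supply gives Qs = 8P - 1050. In a free market, 3850 - 6P = 8P - 1050 gives the equilibrium P* = 350, Q* = 1750.
The ceiling of 558 is above the equilibrium price 350, so it is not binding; the market clears at P* = 350, Q* = 1750.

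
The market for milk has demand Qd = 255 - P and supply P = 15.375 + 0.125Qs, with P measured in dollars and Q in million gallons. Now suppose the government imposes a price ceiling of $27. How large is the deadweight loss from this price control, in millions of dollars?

8100

Rearranging supply gives Qs = 8P - 123. Setting quantity demanded equal to quantity supplied, 255 - P = 8P - 123, gives P* = 42 and Q* = 213.
Since 27 < 42, the ceiling is binding.
At P = 27: Qd = 255 - 27 = 228 and Qs = 8·27 - 123 = 93.
Quantity traded falls to 93. At Q = 93 the demand price is 255 - 93 = 162 and the supply price is (123 + 93)/8 = 27.
Deadweight loss = ½ · (162 - 27) · (213 - 93) = ½ · 135 · 120 = 8100.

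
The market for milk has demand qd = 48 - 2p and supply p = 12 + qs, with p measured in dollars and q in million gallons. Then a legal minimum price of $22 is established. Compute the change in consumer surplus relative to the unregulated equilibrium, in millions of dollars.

-12

Rearranging supply gives qs = p - 12. In a free market, 48 - 2p = p - 12 gives the equilibrium p* = 20, q* = 8.
Because the floor (22) lies above the market-clearing price, it is binding.
At p = 22: qd = 48 - 2·22 = 4 and qs = 22 - 12 = 10.
Consumer surplus without the control is ½ · (24 - 20) · 8 = 16.
With the floor, consumers buy 4 units at 22, so CS = ½ · (24 - 22) · 4 = 4.
Change in consumer surplus = 4 - 16 = -12.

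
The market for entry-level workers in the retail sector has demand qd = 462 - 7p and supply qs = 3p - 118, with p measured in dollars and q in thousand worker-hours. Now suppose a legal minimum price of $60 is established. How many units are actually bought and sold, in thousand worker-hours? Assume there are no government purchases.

42

In a free market, 462 - 7p = 3p - 118 gives the equilibrium p* = 58, q* = 56.
The floor of 60 is above the equilibrium price 58, so it binds.
At p = 60: qd = 462 - 7·60 = 42 and qs = 3·60 - 118 = 62.
The quantity actually transacted is the short side, demand: 42.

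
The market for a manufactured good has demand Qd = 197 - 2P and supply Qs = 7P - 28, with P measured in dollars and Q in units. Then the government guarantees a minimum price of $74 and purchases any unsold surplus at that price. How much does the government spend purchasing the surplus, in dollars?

32634

Setting quantity demanded equal to quantity supplied, 197 - 2P = 7P - 28, gives P* = 25 and Q* = 147.
Since 74 > 25, the floor is binding.
At P = 74: Qd = 197 - 2·74 = 49 and Qs = 7·74 - 28 = 490.
Surplus = Qs - Qd = 441.
Government expenditure = surplus × support price = 441 × 74 = 32634.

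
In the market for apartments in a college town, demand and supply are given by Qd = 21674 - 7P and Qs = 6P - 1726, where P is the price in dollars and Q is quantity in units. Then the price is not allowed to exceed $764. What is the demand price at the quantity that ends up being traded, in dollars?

2688

Equilibrium: 21674 - 7P = 6P - 1726, so 23400 = 13P and P* = 1800, Q* = 9074.
The ceiling of 764 is below the equilibrium price 1800, so it binds.
At P = 764: Qd = 21674 - 7·764 = 16326 and Qs = 6·764 - 1726 = 2858.
Only 2858 units reach the market. On the demand curve, the marginal buyer's willingness to pay at Q = 2858 is (21674 - 2858)/7 = 2688.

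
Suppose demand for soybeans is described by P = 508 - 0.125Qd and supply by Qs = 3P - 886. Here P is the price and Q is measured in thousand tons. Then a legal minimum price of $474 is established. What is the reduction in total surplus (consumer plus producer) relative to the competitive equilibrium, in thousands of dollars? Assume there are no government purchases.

Rearranging demand gives Qd = 4064 - 8P. Without the control the market clears where 4064 - 8P = 3P - 886, i.e. P* = 450 and Q* = 464.
The floor of 474 is above the equilibrium price 450, so it binds.
At P = 474: Qd = 4064 - 8·474 = 272 and Qs = 3·474 - 886 = 536.
Quantity traded falls to 272. At Q = 272 the demand price is (4064 - 272)/8 = 474 and the supply price is (886 + 272)/3 = 386.
Deadweight loss = ½ · (474 - 386) · (464 - 272) = ½ · 88 · 192 = 8448.

8448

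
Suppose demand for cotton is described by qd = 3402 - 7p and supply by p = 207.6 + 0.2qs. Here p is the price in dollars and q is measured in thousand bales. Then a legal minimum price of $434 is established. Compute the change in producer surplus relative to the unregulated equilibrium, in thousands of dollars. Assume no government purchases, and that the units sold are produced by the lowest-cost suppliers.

3225.6

Rearranging supply gives qs = 5p - 1038. In a free market, 3402 - 7p = 5p - 1038 gives the equilibrium p* = 370, q* = 812.
Because the floor (434) lies above the market-clearing price, it is binding.
At p = 434: qd = 3402 - 7·434 = 364 and qs = 5·434 - 1038 = 1132.
Producer surplus without the control is ½ · (370 - 207.6) · 812 = 65934.4.
With the floor, 364 units are sold at 434. The supply price at q = 364 is 280.4, so PS = ½ · [(434 - 207.6) + (434 - 280.4)] · 364 = 69160.
Change in producer surplus = 69160 - 65934.4 = 3225.6.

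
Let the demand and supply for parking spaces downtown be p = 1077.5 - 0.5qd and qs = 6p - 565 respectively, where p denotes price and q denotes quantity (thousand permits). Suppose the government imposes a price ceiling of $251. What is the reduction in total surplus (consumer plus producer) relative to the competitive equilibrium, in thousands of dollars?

95052

Rearranging demand gives qd = 2155 - 2p. Setting quantity demanded equal to quantity supplied, 2155 - 2p = 6p - 565, gives p* = 340 and q* = 1475.
Because the ceiling (251) lies below the market-clearing price, it is binding.
At p = 251: qd = 2155 - 2·251 = 1653 and qs = 6·251 - 565 = 941.
Quantity traded falls to 941. At q = 941 the demand price is (2155 - 941)/2 = 607 and the supply price is (565 + 941)/6 = 251.
Deadweight loss = ½ · (607 - 251) · (1475 - 941) = ½ · 356 · 534 = 95052.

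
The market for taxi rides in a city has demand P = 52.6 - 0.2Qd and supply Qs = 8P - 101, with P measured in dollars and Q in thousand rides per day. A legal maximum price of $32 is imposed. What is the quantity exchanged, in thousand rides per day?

123

Rearranging demand gives Qd = 263 - 5P. In a free market, 263 - 5P = 8P - 101 gives the equilibrium P* = 28, Q* = 123.
Since 32 is above P* = 28, the ceiling does not bind and the free-market outcome prevails.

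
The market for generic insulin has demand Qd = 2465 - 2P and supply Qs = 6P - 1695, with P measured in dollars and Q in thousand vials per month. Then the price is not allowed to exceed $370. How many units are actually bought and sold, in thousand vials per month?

525

Equilibrium: 2465 - 2P = 6P - 1695, so 4160 = 8P and P* = 520, Q* = 1425.
Since 370 < 520, the ceiling is binding.
At P = 370: Qd = 2465 - 2·370 = 1725 and Qs = 6·370 - 1695 = 525.
The quantity actually transacted is the short side, supply: 525.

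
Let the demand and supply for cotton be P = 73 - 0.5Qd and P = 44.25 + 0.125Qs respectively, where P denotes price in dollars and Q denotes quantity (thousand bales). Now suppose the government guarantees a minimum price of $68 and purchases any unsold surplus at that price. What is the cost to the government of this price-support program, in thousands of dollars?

Rearranging demand gives Qd = 146 - 2P; rearranging supply gives Qs = 8P - 354. Without the control the market clears where 146 - 2P = 8P - 354, i.e. P* = 50 and Q* = 46.
The floor of 68 is above the equilibrium price 50, so it binds.
At P = 68: Qd = 146 - 2·68 = 10 and Qs = 8·68 - 354 = 190.
Surplus = Qs - Qd = 180.
Government expenditure = surplus × support price = 180 × 68 = 12240.

12240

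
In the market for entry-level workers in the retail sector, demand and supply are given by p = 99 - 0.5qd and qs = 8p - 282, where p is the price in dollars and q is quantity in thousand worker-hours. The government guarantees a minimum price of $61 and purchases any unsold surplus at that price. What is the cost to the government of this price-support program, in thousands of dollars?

7930

Rearranging demand gives qd = 198 - 2p. Setting quantity demanded equal to quantity supplied, 198 - 2p = 8p - 282, gives p* = 48 and q* = 102.
The floor of 61 is above the equilibrium price 48, so it binds.
At p = 61: qd = 198 - 2·61 = 76 and qs = 8·61 - 282 = 206.
Surplus = qs - qd = 130.
Government expenditure = surplus × support price = 130 × 61 = 7930.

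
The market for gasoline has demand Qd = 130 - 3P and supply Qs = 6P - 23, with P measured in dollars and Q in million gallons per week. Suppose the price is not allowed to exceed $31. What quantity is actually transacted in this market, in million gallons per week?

Without the control the market clears where 130 - 3P = 6P - 23, i.e. P* = 17 and Q* = 79.
The ceiling of 31 is above the equilibrium price 17, so it is not binding; the market clears at P* = 17, Q* = 79.

79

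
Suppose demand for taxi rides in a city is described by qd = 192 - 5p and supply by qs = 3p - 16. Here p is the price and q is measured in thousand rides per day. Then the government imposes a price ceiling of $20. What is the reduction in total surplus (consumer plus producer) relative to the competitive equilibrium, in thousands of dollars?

86.4

In a free market, 192 - 5p = 3p - 16 gives the equilibrium p* = 26, q* = 62.
Since 20 < 26, the ceiling is binding.
At p = 20: qd = 192 - 5·20 = 92 and qs = 3·20 - 16 = 44.
Quantity traded falls to 44. At q = 44 the demand price is (192 - 44)/5 = 29.6 and the supply price is (16 + 44)/3 = 20.
Deadweight loss = ½ · (29.6 - 20) · (62 - 44) = ½ · 9.6 · 18 = 86.4.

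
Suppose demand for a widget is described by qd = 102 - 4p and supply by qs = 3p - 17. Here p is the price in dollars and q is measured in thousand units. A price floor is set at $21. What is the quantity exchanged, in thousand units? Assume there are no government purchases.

Equilibrium: 102 - 4p = 3p - 17, so 119 = 7p and p* = 17, q* = 34.
The floor of 21 is above the equilibrium price 17, so it binds.
At p = 21: qd = 102 - 4·21 = 18 and qs = 3·21 - 17 = 46.
The quantity actually transacted is the short side, demand: 18.

18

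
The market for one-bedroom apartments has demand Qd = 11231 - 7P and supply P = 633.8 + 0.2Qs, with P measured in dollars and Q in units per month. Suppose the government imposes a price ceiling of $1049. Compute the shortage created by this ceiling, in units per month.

1812

Rearranging supply gives Qs = 5P - 3169. In a free market, 11231 - 7P = 5P - 3169 gives the equilibrium P* = 1200, Q* = 2831.
Because the ceiling (1049) lies below the market-clearing price, it is binding.
At P = 1049: Qd = 11231 - 7·1049 = 3888 and Qs = 5·1049 - 3169 = 2076.
Shortage = Qd - Qs = 3888 - 2076 = 1812.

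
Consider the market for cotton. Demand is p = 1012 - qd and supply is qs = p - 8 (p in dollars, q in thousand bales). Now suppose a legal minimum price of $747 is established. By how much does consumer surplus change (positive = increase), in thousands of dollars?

-90889.5

Rearranging demand gives qd = 1012 - p. Setting quantity demanded equal to quantity supplied, 1012 - p = p - 8, gives p* = 510 and q* = 502.
Because the floor (747) lies above the market-clearing price, it is binding.
At p = 747: qd = 1012 - 747 = 265 and qs = 747 - 8 = 739.
Consumer surplus without the control is ½ · (1012 - 510) · 502 = 126002.
With the floor, consumers buy 265 units at 747, so CS = ½ · (1012 - 747) · 265 = 35112.5.
Change in consumer surplus = 35112.5 - 126002 = -90889.5.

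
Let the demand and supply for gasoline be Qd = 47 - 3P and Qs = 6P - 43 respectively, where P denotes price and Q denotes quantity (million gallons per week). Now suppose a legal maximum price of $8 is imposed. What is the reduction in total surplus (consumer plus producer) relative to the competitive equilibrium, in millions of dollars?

Equilibrium: 47 - 3P = 6P - 43, so 90 = 9P and P* = 10, Q* = 17.
Because the ceiling (8) lies below the market-clearing price, it is binding.
At P = 8: Qd = 47 - 3·8 = 23 and Qs = 6·8 - 43 = 5.
Quantity traded falls to 5. At Q = 5 the demand price is (47 - 5)/3 = 14 and the supply price is (43 + 5)/6 = 8.
Deadweight loss = ½ · (14 - 8) · (17 - 5) = ½ · 6 · 12 = 36.

36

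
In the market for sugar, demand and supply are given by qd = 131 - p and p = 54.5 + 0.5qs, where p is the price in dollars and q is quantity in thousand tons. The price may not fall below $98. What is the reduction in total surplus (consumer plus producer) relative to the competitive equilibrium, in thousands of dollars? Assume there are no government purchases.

Rearranging supply gives qs = 2p - 109. Without the control the market clears where 131 - p = 2p - 109, i.e. p* = 80 and q* = 51.
Since 98 > 80, the floor is binding.
At p = 98: qd = 131 - 98 = 33 and qs = 2·98 - 109 = 87.
Quantity traded falls to 33. At q = 33 the demand price is 131 - 33 = 98 and the supply price is (109 + 33)/2 = 71.
Deadweight loss = ½ · (98 - 71) · (51 - 33) = ½ · 27 · 18 = 243.

243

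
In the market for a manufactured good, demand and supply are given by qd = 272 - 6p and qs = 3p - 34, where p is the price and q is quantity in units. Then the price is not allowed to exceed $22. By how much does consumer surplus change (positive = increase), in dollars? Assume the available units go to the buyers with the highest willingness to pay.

276

Setting quantity demanded equal to quantity supplied, 272 - 6p = 3p - 34, gives p* = 34 and q* = 68.
The ceiling of 22 is below the equilibrium price 34, so it binds.
At p = 22: qd = 272 - 6·22 = 140 and qs = 3·22 - 34 = 32.
Consumer surplus without the control is ½ · (136/3 - 34) · 68 = 1156/3.
With the ceiling, 32 units are sold at 22 (assume they go to the highest-value buyers). The demand price at q = 32 is 40, so CS = ½ · [(136/3 - 22) + (40 - 22)] · 32 = 1984/3.
Change in consumer surplus = 1984/3 - 1156/3 = 276.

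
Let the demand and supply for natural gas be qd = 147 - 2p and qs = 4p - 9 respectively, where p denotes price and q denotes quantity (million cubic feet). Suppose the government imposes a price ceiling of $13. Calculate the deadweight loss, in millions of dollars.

Setting quantity demanded equal to quantity supplied, 147 - 2p = 4p - 9, gives p* = 26 and q* = 95.
Since 13 < 26, the ceiling is binding.
At p = 13: qd = 147 - 2·13 = 121 and qs = 4·13 - 9 = 43.
Quantity traded falls to 43. At q = 43 the demand price is (147 - 43)/2 = 52 and the supply price is (9 + 43)/4 = 13.
Deadweight loss = ½ · (52 - 13) · (95 - 43) = ½ · 39 · 52 = 1014.

1014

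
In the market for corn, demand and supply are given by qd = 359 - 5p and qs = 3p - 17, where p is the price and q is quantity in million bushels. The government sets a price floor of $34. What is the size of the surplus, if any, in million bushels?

Setting quantity demanded equal to quantity supplied, 359 - 5p = 3p - 17, gives p* = 47 and q* = 124.
The floor of 34 is below the equilibrium price 47, so it is not binding; the market clears at p* = 47, q* = 124.
Since the control does not bind, there is no surplus.

0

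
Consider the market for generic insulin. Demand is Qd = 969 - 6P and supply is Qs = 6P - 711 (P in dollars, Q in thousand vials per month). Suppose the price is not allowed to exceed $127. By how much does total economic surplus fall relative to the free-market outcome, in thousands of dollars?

Without the control the market clears where 969 - 6P = 6P - 711, i.e. P* = 140 and Q* = 129.
The ceiling of 127 is below the equilibrium price 140, so it binds.
At P = 127: Qd = 969 - 6·127 = 207 and Qs = 6·127 - 711 = 51.
Quantity traded falls to 51. At Q = 51 the demand price is (969 - 51)/6 = 153 and the supply price is (711 + 51)/6 = 127.
Deadweight loss = ½ · (153 - 127) · (129 - 51) = ½ · 26 · 78 = 1014.

1014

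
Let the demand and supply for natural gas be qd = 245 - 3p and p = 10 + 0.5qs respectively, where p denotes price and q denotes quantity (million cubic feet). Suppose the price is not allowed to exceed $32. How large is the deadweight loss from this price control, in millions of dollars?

Rearranging supply gives qs = 2p - 20. Without the control the market clears where 245 - 3p = 2p - 20, i.e. p* = 53 and q* = 86.
Because the ceiling (32) lies below the market-clearing price, it is binding.
At p = 32: qd = 245 - 3·32 = 149 and qs = 2·32 - 20 = 44.
Quantity traded falls to 44. At q = 44 the demand price is (245 - 44)/3 = 67 and the supply price is (20 + 44)/2 = 32.
Deadweight loss = ½ · (67 - 32) · (86 - 44) = ½ · 35 · 42 = 735.

735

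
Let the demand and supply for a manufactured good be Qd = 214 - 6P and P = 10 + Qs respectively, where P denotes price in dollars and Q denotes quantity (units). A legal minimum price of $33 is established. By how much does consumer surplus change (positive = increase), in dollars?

-19

Rearranging supply gives Qs = P - 10. Setting quantity demanded equal to quantity supplied, 214 - 6P = P - 10, gives P* = 32 and Q* = 22.
Since 33 > 32, the floor is binding.
At P = 33: Qd = 214 - 6·33 = 16 and Qs = 33 - 10 = 23.
Consumer surplus without the control is ½ · (107/3 - 32) · 22 = 121/3.
With the floor, consumers buy 16 units at 33, so CS = ½ · (107/3 - 33) · 16 = 64/3.
Change in consumer surplus = 64/3 - 121/3 = -19.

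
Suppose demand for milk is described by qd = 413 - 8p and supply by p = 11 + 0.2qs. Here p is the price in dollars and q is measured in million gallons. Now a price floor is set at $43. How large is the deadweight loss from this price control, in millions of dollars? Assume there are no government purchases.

Rearranging supply gives qs = 5p - 55. Equilibrium: 413 - 8p = 5p - 55, so 468 = 13p and p* = 36, q* = 125.
Because the floor (43) lies above the market-clearing price, it is binding.
At p = 43: qd = 413 - 8·43 = 69 and qs = 5·43 - 55 = 160.
Quantity traded falls to 69. At q = 69 the demand price is (413 - 69)/8 = 43 and the supply price is (55 + 69)/5 = 24.8.
Deadweight loss = ½ · (43 - 24.8) · (125 - 69) = ½ · 18.2 · 56 = 509.6.

509.6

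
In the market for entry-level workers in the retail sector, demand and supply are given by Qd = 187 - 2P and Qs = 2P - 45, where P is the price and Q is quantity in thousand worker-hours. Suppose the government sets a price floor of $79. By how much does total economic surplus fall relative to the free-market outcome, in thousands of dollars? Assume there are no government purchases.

882

Equilibrium: 187 - 2P = 2P - 45, so 232 = 4P and P* = 58, Q* = 71.
The floor of 79 is above the equilibrium price 58, so it binds.
At P = 79: Qd = 187 - 2·79 = 29 and Qs = 2·79 - 45 = 113.
Quantity traded falls to 29. At Q = 29 the demand price is (187 - 29)/2 = 79 and the supply price is (45 + 29)/2 = 37.
Deadweight loss = ½ · (79 - 37) · (71 - 29) = ½ · 42 · 42 = 882.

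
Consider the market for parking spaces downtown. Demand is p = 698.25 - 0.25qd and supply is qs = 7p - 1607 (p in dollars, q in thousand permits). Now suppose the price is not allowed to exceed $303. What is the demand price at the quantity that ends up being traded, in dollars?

569.75

Rearranging demand gives qd = 2793 - 4p. Setting quantity demanded equal to quantity supplied, 2793 - 4p = 7p - 1607, gives p* = 400 and q* = 1193.
Since 303 < 400, the ceiling is binding.
At p = 303: qd = 2793 - 4·303 = 1581 and qs = 7·303 - 1607 = 514.
Only 514 units reach the market. On the demand curve, the marginal buyer's willingness to pay at q = 514 is (2793 - 514)/4 = 569.75.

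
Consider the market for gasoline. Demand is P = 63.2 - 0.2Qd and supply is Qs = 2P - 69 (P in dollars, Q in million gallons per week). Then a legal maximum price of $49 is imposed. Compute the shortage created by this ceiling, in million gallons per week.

Rearranging demand gives Qd = 316 - 5P. In a free market, 316 - 5P = 2P - 69 gives the equilibrium P* = 55, Q* = 41.
Since 49 < 55, the ceiling is binding.
At P = 49: Qd = 316 - 5·49 = 71 and Qs = 2·49 - 69 = 29.
Shortage = Qd - Qs = 71 - 29 = 42.

42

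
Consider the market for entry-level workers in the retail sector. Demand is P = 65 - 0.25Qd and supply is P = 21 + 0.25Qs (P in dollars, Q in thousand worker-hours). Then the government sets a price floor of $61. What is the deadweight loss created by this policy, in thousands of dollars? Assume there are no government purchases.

Rearranging demand gives Qd = 260 - 4P; rearranging supply gives Qs = 4P - 84. Equilibrium: 260 - 4P = 4P - 84, so 344 = 8P and P* = 43, Q* = 88.
Because the floor (61) lies above the market-clearing price, it is binding.
At P = 61: Qd = 260 - 4·61 = 16 and Qs = 4·61 - 84 = 160.
Quantity traded falls to 16. At Q = 16 the demand price is (260 - 16)/4 = 61 and the supply price is (84 + 16)/4 = 25.
Deadweight loss = ½ · (61 - 25) · (88 - 16) = ½ · 36 · 72 = 1296.

1296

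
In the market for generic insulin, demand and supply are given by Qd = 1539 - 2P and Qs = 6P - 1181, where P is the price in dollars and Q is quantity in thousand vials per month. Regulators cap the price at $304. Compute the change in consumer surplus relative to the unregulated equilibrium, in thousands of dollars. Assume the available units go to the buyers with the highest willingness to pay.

Without the control the market clears where 1539 - 2P = 6P - 1181, i.e. P* = 340 and Q* = 859.
Because the ceiling (304) lies below the market-clearing price, it is binding.
At P = 304: Qd = 1539 - 2·304 = 931 and Qs = 6·304 - 1181 = 643.
Consumer surplus without the control is ½ · (769.5 - 340) · 859 = 184470.25.
With the ceiling, 643 units are sold at 304 (assume they go to the highest-value buyers). The demand price at Q = 643 is 448, so CS = ½ · [(769.5 - 304) + (448 - 304)] · 643 = 195954.25.
Change in consumer surplus = 195954.25 - 184470.25 = 11484.

11484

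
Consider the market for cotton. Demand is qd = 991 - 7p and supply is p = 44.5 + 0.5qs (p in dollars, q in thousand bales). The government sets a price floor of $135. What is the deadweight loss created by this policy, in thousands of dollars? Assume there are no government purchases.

Rearranging supply gives qs = 2p - 89. Equilibrium: 991 - 7p = 2p - 89, so 1080 = 9p and p* = 120, q* = 151.
Because the floor (135) lies above the market-clearing price, it is binding.
At p = 135: qd = 991 - 7·135 = 46 and qs = 2·135 - 89 = 181.
Quantity traded falls to 46. At q = 46 the demand price is (991 - 46)/7 = 135 and the supply price is (89 + 46)/2 = 67.5.
Deadweight loss = ½ · (135 - 67.5) · (151 - 46) = ½ · 67.5 · 105 = 3543.75.

3543.75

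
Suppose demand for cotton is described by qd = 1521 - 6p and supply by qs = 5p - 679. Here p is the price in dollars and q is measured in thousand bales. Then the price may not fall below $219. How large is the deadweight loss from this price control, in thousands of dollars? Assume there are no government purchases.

2382.6

Without the control the market clears where 1521 - 6p = 5p - 679, i.e. p* = 200 and q* = 321.
Since 219 > 200, the floor is binding.
At p = 219: qd = 1521 - 6·219 = 207 and qs = 5·219 - 679 = 416.
Quantity traded falls to 207. At q = 207 the demand price is (1521 - 207)/6 = 219 and the supply price is (679 + 207)/5 = 177.2.
Deadweight loss = ½ · (219 - 177.2) · (321 - 207) = ½ · 41.8 · 114 = 2382.6.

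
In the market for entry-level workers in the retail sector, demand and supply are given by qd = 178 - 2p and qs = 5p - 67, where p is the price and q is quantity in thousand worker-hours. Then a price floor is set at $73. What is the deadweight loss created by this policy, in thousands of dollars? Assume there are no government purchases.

Without the control the market clears where 178 - 2p = 5p - 67, i.e. p* = 35 and q* = 108.
Because the floor (73) lies above the market-clearing price, it is binding.
At p = 73: qd = 178 - 2·73 = 32 and qs = 5·73 - 67 = 298.
Quantity traded falls to 32. At q = 32 the demand price is (178 - 32)/2 = 73 and the supply price is (67 + 32)/5 = 19.8.
Deadweight loss = ½ · (73 - 19.8) · (108 - 32) = ½ · 53.2 · 76 = 2021.6.

2021.6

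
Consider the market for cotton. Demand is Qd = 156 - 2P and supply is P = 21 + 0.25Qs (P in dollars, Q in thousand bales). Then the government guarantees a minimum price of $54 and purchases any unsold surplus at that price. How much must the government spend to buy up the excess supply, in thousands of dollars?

Rearranging supply gives Qs = 4P - 84. Without the control the market clears where 156 - 2P = 4P - 84, i.e. P* = 40 and Q* = 76.
Because the floor (54) lies above the market-clearing price, it is binding.
At P = 54: Qd = 156 - 2·54 = 48 and Qs = 4·54 - 84 = 132.
Surplus = Qs - Qd = 84.
Government expenditure = surplus × support price = 84 × 54 = 4536.

4536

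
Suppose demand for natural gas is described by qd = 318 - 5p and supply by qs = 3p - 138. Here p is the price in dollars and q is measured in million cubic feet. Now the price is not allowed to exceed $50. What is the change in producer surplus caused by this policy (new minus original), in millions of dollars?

-157.5

In a free market, 318 - 5p = 3p - 138 gives the equilibrium p* = 57, q* = 33.
Since 50 < 57, the ceiling is binding.
At p = 50: qd = 318 - 5·50 = 68 and qs = 3·50 - 138 = 12.
Producer surplus without the control is ½ · (57 - 46) · 33 = 181.5.
With the ceiling, producers sell 12 units at 50, so PS = ½ · (50 - 46) · 12 = 24.
Change in producer surplus = 24 - 181.5 = -157.5.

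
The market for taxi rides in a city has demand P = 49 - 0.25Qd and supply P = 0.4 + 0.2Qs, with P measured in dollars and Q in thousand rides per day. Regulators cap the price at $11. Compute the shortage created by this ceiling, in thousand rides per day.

99

Rearranging demand gives Qd = 196 - 4P; rearranging supply gives Qs = 5P - 2. Equilibrium: 196 - 4P = 5P - 2, so 198 = 9P and P* = 22, Q* = 108.
Since 11 < 22, the ceiling is binding.
At P = 11: Qd = 196 - 4·11 = 152 and Qs = 5·11 - 2 = 53.
Shortage = Qd - Qs = 152 - 53 = 99.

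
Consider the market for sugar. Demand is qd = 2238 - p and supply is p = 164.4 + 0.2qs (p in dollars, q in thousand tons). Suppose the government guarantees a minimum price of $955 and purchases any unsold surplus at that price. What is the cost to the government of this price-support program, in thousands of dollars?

2549850

Rearranging supply gives qs = 5p - 822. In a free market, 2238 - p = 5p - 822 gives the equilibrium p* = 510, q* = 1728.
Since 955 > 510, the floor is binding.
At p = 955: qd = 2238 - 955 = 1283 and qs = 5·955 - 822 = 3953.
Surplus = qs - qd = 2670.
Government expenditure = surplus × support price = 2670 × 955 = 2549850.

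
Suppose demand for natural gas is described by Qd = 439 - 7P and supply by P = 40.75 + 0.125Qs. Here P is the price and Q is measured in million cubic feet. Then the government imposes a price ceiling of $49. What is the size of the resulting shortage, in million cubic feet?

30

Rearranging supply gives Qs = 8P - 326. Equilibrium: 439 - 7P = 8P - 326, so 765 = 15P and P* = 51, Q* = 82.
Because the ceiling (49) lies below the market-clearing price, it is binding.
At P = 49: Qd = 439 - 7·49 = 96 and Qs = 8·49 - 326 = 66.
Shortage = Qd - Qs = 96 - 66 = 30.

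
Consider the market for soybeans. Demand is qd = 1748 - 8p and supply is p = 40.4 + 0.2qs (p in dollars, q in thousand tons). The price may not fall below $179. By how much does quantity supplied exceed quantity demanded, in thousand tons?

377

Rearranging supply gives qs = 5p - 202. Setting quantity demanded equal to quantity supplied, 1748 - 8p = 5p - 202, gives p* = 150 and q* = 548.
Since 179 > 150, the floor is binding.
At p = 179: qd = 1748 - 8·179 = 316 and qs = 5·179 - 202 = 693.
Surplus = qs - qd = 693 - 316 = 377.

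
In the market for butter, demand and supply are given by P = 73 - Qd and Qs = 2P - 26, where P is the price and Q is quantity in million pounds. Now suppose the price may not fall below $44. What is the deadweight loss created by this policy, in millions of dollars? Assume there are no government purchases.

Rearranging demand gives Qd = 73 - P. In a free market, 73 - P = 2P - 26 gives the equilibrium P* = 33, Q* = 40.
The floor of 44 is above the equilibrium price 33, so it binds.
At P = 44: Qd = 73 - 44 = 29 and Qs = 2·44 - 26 = 62.
Quantity traded falls to 29. At Q = 29 the demand price is 73 - 29 = 44 and the supply price is (26 + 29)/2 = 27.5.
Deadweight loss = ½ · (44 - 27.5) · (40 - 29) = ½ · 16.5 · 11 = 90.75.

90.75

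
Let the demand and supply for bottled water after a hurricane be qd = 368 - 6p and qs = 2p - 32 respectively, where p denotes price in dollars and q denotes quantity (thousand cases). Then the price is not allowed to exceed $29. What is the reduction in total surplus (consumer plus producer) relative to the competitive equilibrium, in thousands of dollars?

588

Without the control the market clears where 368 - 6p = 2p - 32, i.e. p* = 50 and q* = 68.
Since 29 < 50, the ceiling is binding.
At p = 29: qd = 368 - 6·29 = 194 and qs = 2·29 - 32 = 26.
Quantity traded falls to 26. At q = 26 the demand price is (368 - 26)/6 = 57 and the supply price is (32 + 26)/2 = 29.
Deadweight loss = ½ · (57 - 29) · (68 - 26) = ½ · 28 · 42 = 588.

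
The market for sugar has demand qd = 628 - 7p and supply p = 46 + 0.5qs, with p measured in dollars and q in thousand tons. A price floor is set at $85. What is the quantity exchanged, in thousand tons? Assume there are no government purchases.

Rearranging supply gives qs = 2p - 92. Equilibrium: 628 - 7p = 2p - 92, so 720 = 9p and p* = 80, q* = 68.
The floor of 85 is above the equilibrium price 80, so it binds.
At p = 85: qd = 628 - 7·85 = 33 and qs = 2·85 - 92 = 78.
The quantity actually transacted is the short side, demand: 33.

33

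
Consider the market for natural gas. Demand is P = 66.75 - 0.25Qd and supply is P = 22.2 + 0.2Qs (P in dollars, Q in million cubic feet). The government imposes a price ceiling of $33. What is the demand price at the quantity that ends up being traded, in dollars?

53.25

Rearranging demand gives Qd = 267 - 4P; rearranging supply gives Qs = 5P - 111. In a free market, 267 - 4P = 5P - 111 gives the equilibrium P* = 42, Q* = 99.
Because the ceiling (33) lies below the market-clearing price, it is binding.
At P = 33: Qd = 267 - 4·33 = 135 and Qs = 5·33 - 111 = 54.
Only 54 units reach the market. On the demand curve, the marginal buyer's willingness to pay at Q = 54 is (267 - 54)/4 = 53.25.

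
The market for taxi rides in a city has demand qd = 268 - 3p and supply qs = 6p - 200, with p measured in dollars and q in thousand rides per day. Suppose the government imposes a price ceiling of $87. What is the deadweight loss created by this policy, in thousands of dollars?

Setting quantity demanded equal to quantity supplied, 268 - 3p = 6p - 200, gives p* = 52 and q* = 112.
The ceiling of 87 is above the equilibrium price 52, so it is not binding; the market clears at p* = 52, q* = 112.
Since the control does not bind, no trades are prevented and deadweight loss is zero.

0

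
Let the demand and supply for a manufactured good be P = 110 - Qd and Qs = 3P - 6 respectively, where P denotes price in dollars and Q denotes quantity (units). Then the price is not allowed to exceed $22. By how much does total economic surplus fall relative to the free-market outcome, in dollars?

Rearranging demand gives Qd = 110 - P. Setting quantity demanded equal to quantity supplied, 110 - P = 3P - 6, gives P* = 29 and Q* = 81.
Because the ceiling (22) lies below the market-clearing price, it is binding.
At P = 22: Qd = 110 - 22 = 88 and Qs = 3·22 - 6 = 60.
Quantity traded falls to 60. At Q = 60 the demand price is 110 - 60 = 50 and the supply price is (6 + 60)/3 = 22.
Deadweight loss = ½ · (50 - 22) · (81 - 60) = ½ · 28 · 21 = 294.

294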